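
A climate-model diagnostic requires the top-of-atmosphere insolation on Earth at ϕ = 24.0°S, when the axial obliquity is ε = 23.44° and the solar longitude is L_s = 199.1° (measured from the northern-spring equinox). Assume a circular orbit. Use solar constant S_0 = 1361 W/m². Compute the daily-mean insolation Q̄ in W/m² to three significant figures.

Solar declination: sin δ = sin ε · sin L_s = sin 23.44° × sin 199.1° = -0.13016, so δ = -7.479°.
cos h₀ = −tan(-24.0°) tan(-7.479°) = -0.0584, h₀ = 1.6293 rad.
Bracket: h₀ sin ϕ sin δ + cos ϕ cos δ sin h₀ = 1.6293×-0.40674×-0.13016 + 0.91355×0.99149×0.99829 = 0.086257 + 0.904227 = 0.990484.
Q̄ = (S_0/π) × [bracket] = (1361/π) × 0.990484 = 429.1 W/m².

Q̄ ≈ 429 W/m²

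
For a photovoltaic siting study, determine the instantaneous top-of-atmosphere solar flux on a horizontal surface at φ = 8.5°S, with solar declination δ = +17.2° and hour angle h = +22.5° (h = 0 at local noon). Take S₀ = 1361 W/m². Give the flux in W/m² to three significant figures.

cos θ_z = sin φ sin δ + cos φ cos δ cos h = -0.043708 + 0.872868 = 0.829160.
Flux = S₀ · cos θ_z = 1361 × 0.829160 = 1128 W/m².

1.13e+03 W/m²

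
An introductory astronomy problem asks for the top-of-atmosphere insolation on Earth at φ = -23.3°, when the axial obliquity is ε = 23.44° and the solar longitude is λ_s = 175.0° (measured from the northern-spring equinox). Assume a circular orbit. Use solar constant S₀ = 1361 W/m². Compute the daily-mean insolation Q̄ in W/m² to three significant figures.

Solar declination: sin δ = sin ε · sin λ_s = sin 23.44° × sin 175.0° = 0.03467, so δ = +1.987°.
cos H₀ = −tan(-23.3°) tan(+1.987°) = 0.0149, H₀ = 1.5559 rad.
Bracket: H₀ sin φ sin δ + cos φ cos δ sin H₀ = 1.5559×-0.39555×0.03467 + 0.91845×0.99940×0.99989 = -0.021337 + 0.917798 = 0.896461.
Q̄ = (S₀/π) × [bracket] = (1361/π) × 0.896461 = 388.4 W/m².

Q̄ ≈ 388 W/m²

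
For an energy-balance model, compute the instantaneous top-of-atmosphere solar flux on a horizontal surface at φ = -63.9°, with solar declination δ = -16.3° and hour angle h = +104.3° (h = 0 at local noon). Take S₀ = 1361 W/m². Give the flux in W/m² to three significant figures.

cos θ_z = sin φ sin δ + cos φ cos δ cos h = 0.252046 + -0.104297 = 0.147749.
Flux = S₀ · cos θ_z = 1361 × 0.147749 = 201.1 W/m².

201 W/m²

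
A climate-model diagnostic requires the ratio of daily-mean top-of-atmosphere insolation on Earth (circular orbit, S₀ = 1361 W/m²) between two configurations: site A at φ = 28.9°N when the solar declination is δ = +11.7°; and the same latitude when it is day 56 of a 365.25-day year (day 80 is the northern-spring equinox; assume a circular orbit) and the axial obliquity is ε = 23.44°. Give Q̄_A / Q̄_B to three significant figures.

Q̄_A / Q̄_B ≈ 1.36

— Configuration A (φ=+28.9°):
cos H₀ = −tan(+28.9°) tan(+11.700°) = -0.1143, H₀ = 1.6854 rad.
Bracket: H₀ sin φ sin δ + cos φ cos δ sin H₀ = 1.6854×0.48328×0.20279 + 0.87546×0.97922×0.99344 = 0.165177 + 0.851644 = 1.016821.
Q̄ = (S₀/π) × [bracket] = (1361/π) × 1.016821 = 440.51 W/m².
— Configuration B (φ=+28.9°):
Solar longitude: λ_s = 360° × (56 − 80)/365.25 = -23.655°, i.e. -23.655° + 360° = 336.345°.
sin δ = sin 23.44° × sin 336.345° = -0.15960, so δ = -9.184°.
cos H₀ = −tan(+28.9°) tan(-9.184°) = 0.0893, H₀ = 1.4814 rad.
Bracket: H₀ sin φ sin δ + cos φ cos δ sin H₀ = 1.4814×0.48328×-0.15960 + 0.87546×0.98718×0.99601 = -0.114263 + 0.860788 = 0.746525.
Q̄ = (S₀/π) × [bracket] = (1361/π) × 0.746525 = 323.41 W/m².
Ratio Q̄_A / Q̄_B = 440.51 / 323.41 = 1.362.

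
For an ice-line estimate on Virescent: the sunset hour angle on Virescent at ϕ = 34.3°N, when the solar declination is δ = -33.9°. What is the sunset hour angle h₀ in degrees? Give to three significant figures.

h₀ = 62.7°

cos h₀ = −tan ϕ · tan δ = −tan(+34.3°) × tan(-33.900°) = 0.4584, so h₀ = 1.0946 rad = 62.72°.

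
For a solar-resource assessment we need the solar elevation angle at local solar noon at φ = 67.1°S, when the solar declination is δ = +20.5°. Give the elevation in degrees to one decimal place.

At local noon the hour angle is zero, so the zenith angle equals |φ − δ| = |-67.1° − (+20.500°)| = 87.600°.
Elevation = 90° − 87.600° = 2.4°.

2.4°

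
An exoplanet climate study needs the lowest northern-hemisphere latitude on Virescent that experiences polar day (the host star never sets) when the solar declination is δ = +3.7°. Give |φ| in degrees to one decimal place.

Polar day requires cos H₀ = −tan φ tan δ ≤ −1, i.e. tan φ tan δ ≥ 1.
The boundary is |tan φ| · |tan δ| = 1, so |φ| = 90° − |δ| = 90° − 3.7° = 86.3° in the northern hemisphere.

|φ| = 86.3°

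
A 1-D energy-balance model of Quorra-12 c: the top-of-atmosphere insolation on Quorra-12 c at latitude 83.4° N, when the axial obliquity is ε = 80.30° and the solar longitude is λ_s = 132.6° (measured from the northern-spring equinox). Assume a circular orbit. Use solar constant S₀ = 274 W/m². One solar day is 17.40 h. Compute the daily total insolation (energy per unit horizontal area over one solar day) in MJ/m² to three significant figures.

12.4 MJ/m²

Solar declination: sin δ = sin ε · sin λ_s = sin 80.30° × sin 132.6° = 0.72557, so δ = +46.517°.
cos H₀ = −tan(+83.4°) tan(+46.517°) = -9.1128 ≤ −1 ⇒ polar day, H₀ = π.
Bracket: H₀ sin φ sin δ + cos φ cos δ sin H₀ = 3.1416×0.99337×0.72557 + 0.11494×0.68814×0.00000 = 2.264338 + 0.000000 = 2.264338.
Q̄ = (S₀/π) × [bracket] = (274/π) × 2.264338 = 197.49 W/m².
Daily total = Q̄ × 17.40 h × 3600 s/h = 197.49 × 17.40 × 3600 / 10⁶ = 12.37 MJ/m².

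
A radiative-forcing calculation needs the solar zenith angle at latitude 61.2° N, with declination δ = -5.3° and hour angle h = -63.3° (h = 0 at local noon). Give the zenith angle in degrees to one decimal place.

cos θ_z = sin ϕ sin δ + cos ϕ cos δ cos h = -0.080945 + 0.215536 = 0.134591.
θ_z = arccos(0.134591) = 82.3°.

θ_z = 82.3°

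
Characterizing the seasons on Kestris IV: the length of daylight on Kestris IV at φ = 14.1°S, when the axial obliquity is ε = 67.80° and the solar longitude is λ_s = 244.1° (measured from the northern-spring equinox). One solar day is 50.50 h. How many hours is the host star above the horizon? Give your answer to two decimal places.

31.48 h

Solar declination: sin δ = sin ε · sin λ_s = sin 67.80° × sin 244.1° = -0.83287, so δ = -56.395°.
cos H₀ = −tan φ · tan δ = −tan(-14.1°) × tan(-56.395°) = -0.3780, so H₀ = 1.9584 rad = 112.21°.
Daylight = 2H₀/(2π) × 50.50 h = (1.9584/π) × 50.50 = 31.48 h.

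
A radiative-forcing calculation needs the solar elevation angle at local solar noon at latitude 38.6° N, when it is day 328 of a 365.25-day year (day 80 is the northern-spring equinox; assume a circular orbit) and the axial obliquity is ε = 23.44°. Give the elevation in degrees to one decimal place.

Solar longitude: λ_s = 360° × (328 − 80)/365.25 = 244.435°.
sin δ = sin 23.44° × sin 244.435° = -0.35884, so δ = -21.029°.
At local noon the hour angle is zero, so the zenith angle equals |φ − δ| = |+38.6° − (-21.029°)| = 59.629°.
Elevation = 90° − 59.629° = 30.4°.

30.4°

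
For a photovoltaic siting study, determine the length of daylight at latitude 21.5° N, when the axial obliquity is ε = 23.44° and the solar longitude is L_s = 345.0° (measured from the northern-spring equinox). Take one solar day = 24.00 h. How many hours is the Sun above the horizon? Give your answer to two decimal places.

Solar declination: sin δ = sin ε · sin L_s = sin 23.44° × sin 345.0° = -0.10296, so δ = -5.909°.
cos h₀ = −tan ϕ · tan δ = −tan(+21.5°) × tan(-5.909°) = 0.0408, so h₀ = 1.5300 rad = 87.66°.
Daylight = 2h₀/(2π) × 24.00 h = (1.5300/π) × 24.00 = 11.69 h.

11.69 h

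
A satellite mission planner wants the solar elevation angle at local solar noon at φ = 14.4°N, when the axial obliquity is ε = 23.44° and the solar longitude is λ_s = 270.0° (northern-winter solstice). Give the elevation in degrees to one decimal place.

52.2°

Solar declination: sin δ = sin ε · sin λ_s = sin 23.44° × sin 270.0° = -0.39779, so δ = -23.440°.
At local noon the hour angle is zero, so the zenith angle equals |φ − δ| = |+14.4° − (-23.440°)| = 37.840°.
Elevation = 90° − 37.840° = 52.2°.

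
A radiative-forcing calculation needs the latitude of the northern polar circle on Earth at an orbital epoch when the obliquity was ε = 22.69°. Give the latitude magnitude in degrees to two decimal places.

67.31°

The polar circle is the lowest latitude that experiences at least one full rotation of continuous daylight at the northern-summer solstice; it lies at |ϕ| = 90° − ε = 90° − 22.69° = 67.31°.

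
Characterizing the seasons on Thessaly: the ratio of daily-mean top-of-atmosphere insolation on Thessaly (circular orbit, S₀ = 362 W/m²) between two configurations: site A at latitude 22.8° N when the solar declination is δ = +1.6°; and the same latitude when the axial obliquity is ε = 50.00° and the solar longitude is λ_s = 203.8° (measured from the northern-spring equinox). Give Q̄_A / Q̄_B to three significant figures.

Q̄_A / Q̄_B ≈ 1.35

— Configuration A (φ=+22.8°):
cos H₀ = −tan(+22.8°) tan(+1.600°) = -0.0117, H₀ = 1.5825 rad.
Bracket: H₀ sin φ sin δ + cos φ cos δ sin H₀ = 1.5825×0.38752×0.02792 + 0.92186×0.99961×0.99993 = 0.017122 + 0.921436 = 0.938558.
Q̄ = (S₀/π) × [bracket] = (362/π) × 0.938558 = 108.15 W/m².
— Configuration B (φ=+22.8°):
Solar declination: sin δ = sin ε · sin λ_s = sin 50.00° × sin 203.8° = -0.30913, so δ = -18.007°.
cos H₀ = −tan(+22.8°) tan(-18.007°) = 0.1366, H₀ = 1.4337 rad.
Bracket: H₀ sin φ sin δ + cos φ cos δ sin H₀ = 1.4337×0.38752×-0.30913 + 0.92186×0.95102×0.99062 = -0.171749 + 0.868484 = 0.696735.
Q̄ = (S₀/π) × [bracket] = (362/π) × 0.696735 = 80.284 W/m².
Ratio Q̄_A / Q̄_B = 108.15 / 80.284 = 1.347.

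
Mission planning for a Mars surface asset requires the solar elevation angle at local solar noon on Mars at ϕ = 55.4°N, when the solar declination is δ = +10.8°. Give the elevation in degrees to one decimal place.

45.4°

At local noon the hour angle is zero, so the zenith angle equals |ϕ − δ| = |+55.4° − (+10.800°)| = 44.600°.
Elevation = 90° − 44.600° = 45.4°.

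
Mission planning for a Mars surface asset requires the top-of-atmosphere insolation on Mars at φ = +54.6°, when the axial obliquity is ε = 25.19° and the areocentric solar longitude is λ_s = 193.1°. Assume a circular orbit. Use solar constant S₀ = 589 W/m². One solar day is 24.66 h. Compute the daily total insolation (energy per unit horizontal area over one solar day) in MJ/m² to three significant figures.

sin δ = sin 25.19° × sin 193.1° = -0.09647, so δ = -5.536°.
cos H₀ = −tan(+54.6°) tan(-5.536°) = 0.1364, H₀ = 1.4340 rad.
Bracket: H₀ sin φ sin δ + cos φ cos δ sin H₀ = 1.4340×0.81513×-0.09647 + 0.57928×0.99534×0.99066 = -0.112763 + 0.571195 = 0.458432.
Q̄ = (S₀/π) × [bracket] = (589/π) × 0.458432 = 85.949 W/m².
Daily total = Q̄ × 24.66 h × 3600 s/h = 85.949 × 24.66 × 3600 / 10⁶ = 7.630 MJ/m².

7.63 MJ/m²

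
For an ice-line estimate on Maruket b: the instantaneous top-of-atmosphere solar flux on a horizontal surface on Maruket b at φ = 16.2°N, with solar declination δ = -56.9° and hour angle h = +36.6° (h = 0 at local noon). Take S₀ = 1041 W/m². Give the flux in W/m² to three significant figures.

cos θ_z = sin φ sin δ + cos φ cos δ cos h = -0.233716 + 0.421012 = 0.187296.
Flux = S₀ · cos θ_z = 1041 × 0.187296 = 195.0 W/m².

195 W/m²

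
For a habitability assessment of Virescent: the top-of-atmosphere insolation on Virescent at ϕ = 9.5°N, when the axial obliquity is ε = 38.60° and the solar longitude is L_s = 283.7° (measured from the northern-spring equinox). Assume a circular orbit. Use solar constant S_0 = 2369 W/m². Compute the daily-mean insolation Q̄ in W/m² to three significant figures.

Q̄ ≈ 478 W/m²

Solar declination: sin δ = sin ε · sin L_s = sin 38.60° × sin 283.7° = -0.60613, so δ = -37.310°.
cos h₀ = −tan(+9.5°) tan(-37.310°) = 0.1275, h₀ = 1.4429 rad.
Bracket: h₀ sin ϕ sin δ + cos ϕ cos δ sin h₀ = 1.4429×0.16505×-0.60613 + 0.98629×0.79537×0.99183 = -0.144350 + 0.778056 = 0.633706.
Q̄ = (S_0/π) × [bracket] = (2369/π) × 0.633706 = 477.9 W/m².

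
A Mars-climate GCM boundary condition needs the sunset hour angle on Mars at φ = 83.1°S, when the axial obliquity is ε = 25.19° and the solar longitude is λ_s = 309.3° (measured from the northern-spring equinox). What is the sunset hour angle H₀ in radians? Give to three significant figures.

Solar declination: sin δ = sin ε · sin λ_s = sin 25.19° × sin 309.3° = -0.32936, so δ = -19.230°.
Sunrise equation: cos H₀ = −tan φ · tan δ = -2.8825 ≤ −1, so the Sun never sets (polar day) and H₀ = π.

H₀ = 3.14 rad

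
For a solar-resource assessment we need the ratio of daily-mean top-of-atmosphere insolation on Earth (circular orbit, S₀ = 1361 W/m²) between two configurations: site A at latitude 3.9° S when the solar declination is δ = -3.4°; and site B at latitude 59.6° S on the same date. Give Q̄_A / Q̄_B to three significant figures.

Q̄_A / Q̄_B ≈ 1.70

— Configuration A (φ=-3.9°):
cos H₀ = −tan(-3.9°) tan(-3.400°) = -0.0041, H₀ = 1.5748 rad.
Bracket: H₀ sin φ sin δ + cos φ cos δ sin H₀ = 1.5748×-0.06802×-0.05931 + 0.99768×0.99824×0.99999 = 0.006353 + 0.995914 = 1.002267.
Q̄ = (S₀/π) × [bracket] = (1361/π) × 1.002267 = 434.20 W/m².
— Configuration B (φ=-59.6°):
cos H₀ = −tan(-59.6°) tan(-3.400°) = -0.1013, H₀ = 1.6722 rad.
Bracket: H₀ sin φ sin δ + cos φ cos δ sin H₀ = 1.6722×-0.86251×-0.05931 + 0.50603×0.99824×0.99486 = 0.085542 + 0.502543 = 0.588085.
Q̄ = (S₀/π) × [bracket] = (1361/π) × 0.588085 = 254.77 W/m².
Ratio Q̄_A / Q̄_B = 434.20 / 254.77 = 1.704.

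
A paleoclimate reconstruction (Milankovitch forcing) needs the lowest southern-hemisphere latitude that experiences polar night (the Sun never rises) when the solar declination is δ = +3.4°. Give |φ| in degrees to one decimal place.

|φ| = 86.6°

Polar night requires cos H₀ = −tan φ tan δ ≥ 1, i.e. tan φ tan δ ≤ −1.
The boundary is |tan φ| · |tan δ| = 1, so |φ| = 90° − |δ| = 90° − 3.4° = 86.6° in the southern hemisphere.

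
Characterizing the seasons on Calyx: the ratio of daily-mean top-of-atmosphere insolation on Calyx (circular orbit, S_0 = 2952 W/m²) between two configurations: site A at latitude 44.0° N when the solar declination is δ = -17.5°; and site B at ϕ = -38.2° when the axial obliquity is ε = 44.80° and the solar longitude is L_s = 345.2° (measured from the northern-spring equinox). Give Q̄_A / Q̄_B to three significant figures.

— Configuration A (ϕ=+44.0°):
cos h₀ = −tan(+44.0°) tan(-17.500°) = 0.3045, h₀ = 1.2614 rad.
Bracket: h₀ sin ϕ sin δ + cos ϕ cos δ sin h₀ = 1.2614×0.69466×-0.30071 + 0.71934×0.95372×0.95252 = -0.263495 + 0.653475 = 0.389980.
Q̄ = (S_0/π) × [bracket] = (2952/π) × 0.389980 = 366.45 W/m².
— Configuration B (ϕ=-38.2°):
Solar declination: sin δ = sin ε · sin L_s = sin 44.80° × sin 345.2° = -0.18000, so δ = -10.370°.
cos h₀ = −tan(-38.2°) tan(-10.370°) = -0.1440, h₀ = 1.7153 rad.
Bracket: h₀ sin ϕ sin δ + cos ϕ cos δ sin h₀ = 1.7153×-0.61841×-0.18000 + 0.78586×0.98367×0.98958 = 0.190937 + 0.764972 = 0.955909.
Q̄ = (S_0/π) × [bracket] = (2952/π) × 0.955909 = 898.22 W/m².
Ratio Q̄_A / Q̄_B = 366.45 / 898.22 = 0.4080.

Q̄_A / Q̄_B ≈ 0.408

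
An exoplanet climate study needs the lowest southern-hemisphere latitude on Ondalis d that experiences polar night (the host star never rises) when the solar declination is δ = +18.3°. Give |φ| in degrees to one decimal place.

|φ| = 71.7°

Polar night requires cos H₀ = −tan φ tan δ ≥ 1, i.e. tan φ tan δ ≤ −1.
The boundary is |tan φ| · |tan δ| = 1, so |φ| = 90° − |δ| = 90° − 18.3° = 71.7° in the southern hemisphere.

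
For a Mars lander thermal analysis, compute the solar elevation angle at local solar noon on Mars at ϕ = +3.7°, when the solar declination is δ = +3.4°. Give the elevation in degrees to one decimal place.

At local noon the hour angle is zero, so the zenith angle equals |ϕ − δ| = |+3.7° − (+3.400°)| = 0.300°.
Elevation = 90° − 0.300° = 89.7°.

89.7°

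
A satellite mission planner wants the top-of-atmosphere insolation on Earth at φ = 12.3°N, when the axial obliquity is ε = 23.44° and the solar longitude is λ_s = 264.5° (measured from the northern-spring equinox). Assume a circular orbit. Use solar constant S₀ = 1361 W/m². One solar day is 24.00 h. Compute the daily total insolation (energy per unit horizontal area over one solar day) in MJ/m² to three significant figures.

Solar declination: sin δ = sin ε · sin λ_s = sin 23.44° × sin 264.5° = -0.39596, so δ = -23.326°.
cos H₀ = −tan(+12.3°) tan(-23.326°) = 0.0940, H₀ = 1.4766 rad.
Bracket: H₀ sin φ sin δ + cos φ cos δ sin H₀ = 1.4766×0.21303×-0.39596 + 0.97705×0.91827×0.99557 = -0.124553 + 0.893221 = 0.768668.
Q̄ = (S₀/π) × [bracket] = (1361/π) × 0.768668 = 333.00 W/m².
Daily total = Q̄ × 24.00 h × 3600 s/h = 333.00 × 24.00 × 3600 / 10⁶ = 28.77 MJ/m².

28.8 MJ/m²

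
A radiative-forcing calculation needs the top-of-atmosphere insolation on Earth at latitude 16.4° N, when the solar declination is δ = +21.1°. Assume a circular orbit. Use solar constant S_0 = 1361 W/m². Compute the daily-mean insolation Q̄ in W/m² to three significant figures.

Q̄ ≈ 459 W/m²

cos h₀ = −tan(+16.4°) tan(+21.100°) = -0.1136, h₀ = 1.6846 rad.
Bracket: h₀ sin ϕ sin δ + cos ϕ cos δ sin h₀ = 1.6846×0.28234×0.36000 + 0.95931×0.93295×0.99353 = 0.171227 + 0.889198 = 1.060425.
Q̄ = (S_0/π) × [bracket] = (1361/π) × 1.060425 = 459.4 W/m².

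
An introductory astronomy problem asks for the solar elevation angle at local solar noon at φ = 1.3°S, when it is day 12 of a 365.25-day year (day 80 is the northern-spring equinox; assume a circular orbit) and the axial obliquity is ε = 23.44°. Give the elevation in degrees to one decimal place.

69.8°

Solar longitude: λ_s = 360° × (12 − 80)/365.25 = -67.023°, i.e. -67.023° + 360° = 292.977°.
sin δ = sin 23.44° × sin 292.977° = -0.36623, so δ = -21.483°.
At local noon the hour angle is zero, so the zenith angle equals |φ − δ| = |-1.3° − (-21.483°)| = 20.183°.
Elevation = 90° − 20.183° = 69.8°.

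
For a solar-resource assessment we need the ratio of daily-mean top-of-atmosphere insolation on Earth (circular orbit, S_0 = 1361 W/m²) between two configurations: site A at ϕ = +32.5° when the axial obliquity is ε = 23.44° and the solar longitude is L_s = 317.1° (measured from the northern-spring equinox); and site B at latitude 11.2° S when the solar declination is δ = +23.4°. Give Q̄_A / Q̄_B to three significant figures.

Q̄_A / Q̄_B ≈ 0.762

— Configuration A (ϕ=+32.5°):
Solar declination: sin δ = sin ε · sin L_s = sin 23.44° × sin 317.1° = -0.27078, so δ = -15.711°.
cos h₀ = −tan(+32.5°) tan(-15.711°) = 0.1792, h₀ = 1.3906 rad.
Bracket: h₀ sin ϕ sin δ + cos ϕ cos δ sin h₀ = 1.3906×0.53730×-0.27078 + 0.84339×0.96264×0.98381 = -0.202319 + 0.798737 = 0.596418.
Q̄ = (S_0/π) × [bracket] = (1361/π) × 0.596418 = 258.38 W/m².
— Configuration B (ϕ=-11.2°):
cos h₀ = −tan(-11.2°) tan(+23.400°) = 0.0857, h₀ = 1.4850 rad.
Bracket: h₀ sin ϕ sin δ + cos ϕ cos δ sin h₀ = 1.4850×-0.19423×0.39715 + 0.98096×0.91775×0.99632 = -0.114551 + 0.896963 = 0.782412.
Q̄ = (S_0/π) × [bracket] = (1361/π) × 0.782412 = 338.96 W/m².
Ratio Q̄_A / Q̄_B = 258.38 / 338.96 = 0.7623.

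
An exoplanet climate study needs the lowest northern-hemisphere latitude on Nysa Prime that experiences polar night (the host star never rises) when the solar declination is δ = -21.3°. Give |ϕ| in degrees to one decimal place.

|ϕ| = 68.7°

Polar night requires cos h₀ = −tan ϕ tan δ ≥ 1, i.e. tan ϕ tan δ ≤ −1.
The boundary is |tan ϕ| · |tan δ| = 1, so |ϕ| = 90° − |δ| = 90° − 21.3° = 68.7° in the northern hemisphere.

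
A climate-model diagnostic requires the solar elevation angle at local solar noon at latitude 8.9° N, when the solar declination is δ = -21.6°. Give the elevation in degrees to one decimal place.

59.5°

At local noon the hour angle is zero, so the zenith angle equals |ϕ − δ| = |+8.9° − (-21.600°)| = 30.500°.
Elevation = 90° − 30.500° = 59.5°.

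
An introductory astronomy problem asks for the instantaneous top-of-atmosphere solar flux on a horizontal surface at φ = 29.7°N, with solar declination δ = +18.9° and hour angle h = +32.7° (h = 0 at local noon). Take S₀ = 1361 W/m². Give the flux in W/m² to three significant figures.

cos θ_z = sin φ sin δ + cos φ cos δ cos h = 0.160488 + 0.691553 = 0.852041.
Flux = S₀ · cos θ_z = 1361 × 0.852041 = 1160 W/m².

1.16e+03 W/m²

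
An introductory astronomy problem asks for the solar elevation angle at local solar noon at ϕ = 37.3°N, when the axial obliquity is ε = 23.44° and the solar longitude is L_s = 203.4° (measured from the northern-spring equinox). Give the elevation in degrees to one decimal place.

Solar declination: sin δ = sin ε · sin L_s = sin 23.44° × sin 203.4° = -0.15798, so δ = -9.090°.
At local noon the hour angle is zero, so the zenith angle equals |ϕ − δ| = |+37.3° − (-9.090°)| = 46.390°.
Elevation = 90° − 46.390° = 43.6°.

43.6°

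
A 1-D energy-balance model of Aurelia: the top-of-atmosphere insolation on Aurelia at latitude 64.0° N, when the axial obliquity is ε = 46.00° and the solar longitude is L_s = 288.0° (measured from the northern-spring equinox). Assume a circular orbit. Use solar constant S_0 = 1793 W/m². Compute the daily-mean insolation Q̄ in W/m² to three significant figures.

Q̄ ≈ 0.00 W/m²

Solar declination: sin δ = sin ε · sin L_s = sin 46.00° × sin 288.0° = -0.68413, so δ = -43.167°.
cos h₀ = −tan(+64.0°) tan(-43.167°) = 1.9232 ≥ 1 ⇒ polar night, h₀ = 0 and Q̄ = 0.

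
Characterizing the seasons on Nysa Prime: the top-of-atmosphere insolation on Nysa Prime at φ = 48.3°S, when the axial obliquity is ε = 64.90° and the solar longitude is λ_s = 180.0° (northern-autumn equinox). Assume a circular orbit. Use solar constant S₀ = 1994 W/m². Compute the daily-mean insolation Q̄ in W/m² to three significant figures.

Solar declination: sin δ = sin ε · sin λ_s = sin 64.90° × sin 180.0° = 0.00000, so δ = +0.000°.
cos H₀ = −tan(-48.3°) tan(+0.000°) = 0.0000, H₀ = 1.5708 rad.
Bracket: H₀ sin φ sin δ + cos φ cos δ sin H₀ = 1.5708×-0.74664×0.00000 + 0.66523×1.00000×1.00000 = -0.000000 + 0.665230 = 0.665230.
Q̄ = (S₀/π) × [bracket] = (1994/π) × 0.665230 = 422.2 W/m².

Q̄ ≈ 422 W/m²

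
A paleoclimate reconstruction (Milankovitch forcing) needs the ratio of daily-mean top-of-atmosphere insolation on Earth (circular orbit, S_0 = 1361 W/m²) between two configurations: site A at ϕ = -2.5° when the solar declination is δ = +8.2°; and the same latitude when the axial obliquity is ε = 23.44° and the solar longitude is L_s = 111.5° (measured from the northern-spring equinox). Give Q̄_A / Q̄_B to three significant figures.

— Configuration A (ϕ=-2.5°):
cos h₀ = −tan(-2.5°) tan(+8.200°) = 0.0063, h₀ = 1.5645 rad.
Bracket: h₀ sin ϕ sin δ + cos ϕ cos δ sin h₀ = 1.5645×-0.04362×0.14263 + 0.99905×0.98978×0.99998 = -0.009734 + 0.988820 = 0.979086.
Q̄ = (S_0/π) × [bracket] = (1361/π) × 0.979086 = 424.16 W/m².
— Configuration B (ϕ=-2.5°):
Solar declination: sin δ = sin ε · sin L_s = sin 23.44° × sin 111.5° = 0.37011, so δ = +21.722°.
cos h₀ = −tan(-2.5°) tan(+21.722°) = 0.0174, h₀ = 1.5534 rad.
Bracket: h₀ sin ϕ sin δ + cos ϕ cos δ sin h₀ = 1.5534×-0.04362×0.37011 + 0.99905×0.92899×0.99985 = -0.025078 + 0.927968 = 0.902890.
Q̄ = (S_0/π) × [bracket] = (1361/π) × 0.902890 = 391.15 W/m².
Ratio Q̄_A / Q̄_B = 424.16 / 391.15 = 1.084.

Q̄_A / Q̄_B ≈ 1.08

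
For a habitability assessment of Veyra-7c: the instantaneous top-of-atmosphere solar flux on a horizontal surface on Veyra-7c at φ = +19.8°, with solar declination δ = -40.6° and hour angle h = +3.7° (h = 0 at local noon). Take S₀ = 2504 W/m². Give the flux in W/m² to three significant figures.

1.23e+03 W/m²

cos θ_z = sin φ sin δ + cos φ cos δ cos h = -0.220442 + 0.712895 = 0.492453.
Flux = S₀ · cos θ_z = 2504 × 0.492453 = 1233 W/m².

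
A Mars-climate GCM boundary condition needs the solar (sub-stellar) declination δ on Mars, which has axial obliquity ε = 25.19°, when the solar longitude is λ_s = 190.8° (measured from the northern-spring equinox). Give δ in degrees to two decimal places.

sin δ = sin ε · sin λ_s = sin 25.19° × sin 190.8° = -0.079753.
δ = arcsin(-0.079753) = -4.57°.

δ = -4.57°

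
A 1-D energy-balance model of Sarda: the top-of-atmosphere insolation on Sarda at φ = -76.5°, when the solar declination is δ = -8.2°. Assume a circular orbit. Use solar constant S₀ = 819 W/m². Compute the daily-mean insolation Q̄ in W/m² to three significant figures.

cos H₀ = −tan(-76.5°) tan(-8.200°) = -0.6002, H₀ = 2.2146 rad.
Bracket: H₀ sin φ sin δ + cos φ cos δ sin H₀ = 2.2146×-0.97237×-0.14263 + 0.23345×0.98978×0.79983 = 0.307141 + 0.184812 = 0.491953.
Q̄ = (S₀/π) × [bracket] = (819/π) × 0.491953 = 128.3 W/m².

Q̄ ≈ 128 W/m²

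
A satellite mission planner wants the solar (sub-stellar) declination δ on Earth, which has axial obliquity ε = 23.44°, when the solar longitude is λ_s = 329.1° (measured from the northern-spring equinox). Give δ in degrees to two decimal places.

δ = -11.79°

sin δ = sin ε · sin λ_s = sin 23.44° × sin 329.1° = -0.204281.
δ = arcsin(-0.204281) = -11.79°.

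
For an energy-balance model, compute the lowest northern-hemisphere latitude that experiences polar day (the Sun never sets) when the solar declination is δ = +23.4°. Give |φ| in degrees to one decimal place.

Polar day requires cos H₀ = −tan φ tan δ ≤ −1, i.e. tan φ tan δ ≥ 1.
The boundary is |tan φ| · |tan δ| = 1, so |φ| = 90° − |δ| = 90° − 23.4° = 66.6° in the northern hemisphere.

|φ| = 66.6°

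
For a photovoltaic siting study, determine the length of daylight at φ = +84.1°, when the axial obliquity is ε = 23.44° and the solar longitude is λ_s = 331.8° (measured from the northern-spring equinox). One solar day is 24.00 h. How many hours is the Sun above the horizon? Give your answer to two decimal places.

0.00 h

Solar declination: sin δ = sin ε · sin λ_s = sin 23.44° × sin 331.8° = -0.18798, so δ = -10.835°.
cos H₀ = −tan φ · tan δ = 1.8520 ≥ 1, so the Sun never rises (polar night) and H₀ = 0.
Daylight = 2H₀/(2π) × 24.00 h = (0.0000/π) × 24.00 = 0.00 h.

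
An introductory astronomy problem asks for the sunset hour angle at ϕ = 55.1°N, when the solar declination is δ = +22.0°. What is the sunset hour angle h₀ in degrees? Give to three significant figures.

cos h₀ = −tan ϕ · tan δ = −tan(+55.1°) × tan(+22.000°) = -0.5792, so h₀ = 2.1885 rad = 125.39°.

h₀ = 125°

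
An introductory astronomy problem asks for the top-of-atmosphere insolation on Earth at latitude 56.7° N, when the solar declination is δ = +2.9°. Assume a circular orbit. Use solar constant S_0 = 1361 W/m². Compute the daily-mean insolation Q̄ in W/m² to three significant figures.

cos h₀ = −tan(+56.7°) tan(+2.900°) = -0.0771, h₀ = 1.6480 rad.
Bracket: h₀ sin ϕ sin δ + cos ϕ cos δ sin h₀ = 1.6480×0.83581×0.05059 + 0.54902×0.99872×0.99702 = 0.069683 + 0.546683 = 0.616366.
Q̄ = (S_0/π) × [bracket] = (1361/π) × 0.616366 = 267.0 W/m².

Q̄ ≈ 267 W/m²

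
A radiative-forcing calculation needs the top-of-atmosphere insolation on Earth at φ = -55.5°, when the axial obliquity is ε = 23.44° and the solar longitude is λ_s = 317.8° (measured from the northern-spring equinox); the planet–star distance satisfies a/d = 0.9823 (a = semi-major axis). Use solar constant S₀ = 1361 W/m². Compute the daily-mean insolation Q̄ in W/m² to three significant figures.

Solar declination: sin δ = sin ε · sin λ_s = sin 23.44° × sin 317.8° = -0.26720, so δ = -15.498°.
cos H₀ = −tan(-55.5°) tan(-15.498°) = -0.4035, H₀ = 1.9861 rad.
Bracket: H₀ sin φ sin δ + cos φ cos δ sin H₀ = 1.9861×-0.82413×-0.26720 + 0.56641×0.96364×0.91500 = 0.437354 + 0.499421 = 0.936775.
Inverse-square distance factor (a/d)² = 0.9823² = 0.964913.
Q̄ = (S₀/π) × 0.964913 × [bracket] = (1361/π) × 0.964913 × 0.936775 = 391.6 W/m².

Q̄ ≈ 392 W/m²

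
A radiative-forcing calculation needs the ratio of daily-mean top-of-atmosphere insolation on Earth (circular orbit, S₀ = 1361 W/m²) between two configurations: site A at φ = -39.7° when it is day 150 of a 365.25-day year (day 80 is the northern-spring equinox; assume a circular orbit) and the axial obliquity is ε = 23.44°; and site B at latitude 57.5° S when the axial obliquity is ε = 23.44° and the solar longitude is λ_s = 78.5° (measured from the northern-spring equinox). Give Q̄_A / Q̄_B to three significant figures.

— Configuration A (φ=-39.7°):
Solar longitude: λ_s = 360° × (150 − 80)/365.25 = 68.994°.
sin δ = sin 23.44° × sin 68.994° = 0.37135, so δ = +21.799°.
cos H₀ = −tan(-39.7°) tan(+21.799°) = 0.3320, H₀ = 1.2323 rad.
Bracket: H₀ sin φ sin δ + cos φ cos δ sin H₀ = 1.2323×-0.63877×0.37135 + 0.76940×0.92849×0.94326 = -0.292310 + 0.673846 = 0.381536.
Q̄ = (S₀/π) × [bracket] = (1361/π) × 0.381536 = 165.29 W/m².
— Configuration B (φ=-57.5°):
Solar declination: sin δ = sin ε · sin λ_s = sin 23.44° × sin 78.5° = 0.38980, so δ = +22.942°.
cos H₀ = −tan(-57.5°) tan(+22.942°) = 0.6644, H₀ = 0.8441 rad.
Bracket: H₀ sin φ sin δ + cos φ cos δ sin H₀ = 0.8441×-0.84339×0.38980 + 0.53730×0.92090×0.74736 = -0.277501 + 0.369793 = 0.092292.
Q̄ = (S₀/π) × [bracket] = (1361/π) × 0.092292 = 39.983 W/m².
Ratio Q̄_A / Q̄_B = 165.29 / 39.983 = 4.134.

Q̄_A / Q̄_B ≈ 4.13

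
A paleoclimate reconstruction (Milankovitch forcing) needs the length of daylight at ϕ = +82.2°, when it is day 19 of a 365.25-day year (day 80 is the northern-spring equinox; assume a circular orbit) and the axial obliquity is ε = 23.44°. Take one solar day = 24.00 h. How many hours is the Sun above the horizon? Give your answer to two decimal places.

0.00 h

Solar longitude: L_s = 360° × (19 − 80)/365.25 = -60.123°, i.e. -60.123° + 360° = 299.877°.
sin δ = sin 23.44° × sin 299.877° = -0.34492, so δ = -20.177°.
cos h₀ = −tan ϕ · tan δ = 2.6826 ≥ 1, so the Sun never rises (polar night) and h₀ = 0.
Daylight = 2h₀/(2π) × 24.00 h = (0.0000/π) × 24.00 = 0.00 h.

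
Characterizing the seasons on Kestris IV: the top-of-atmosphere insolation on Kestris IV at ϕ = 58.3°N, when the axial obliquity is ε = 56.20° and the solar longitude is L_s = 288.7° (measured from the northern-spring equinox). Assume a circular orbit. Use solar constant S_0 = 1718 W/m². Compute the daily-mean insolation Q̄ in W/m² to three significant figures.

Q̄ ≈ 0.00 W/m²

Solar declination: sin δ = sin ε · sin L_s = sin 56.20° × sin 288.7° = -0.78712, so δ = -51.917°.
cos h₀ = −tan(+58.3°) tan(-51.917°) = 2.0662 ≥ 1 ⇒ polar night, h₀ = 0 and Q̄ = 0.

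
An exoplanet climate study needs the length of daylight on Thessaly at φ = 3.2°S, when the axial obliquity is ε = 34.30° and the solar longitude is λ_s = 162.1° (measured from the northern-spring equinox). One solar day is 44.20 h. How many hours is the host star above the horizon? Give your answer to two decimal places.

Solar declination: sin δ = sin ε · sin λ_s = sin 34.30° × sin 162.1° = 0.17320, so δ = +9.974°.
cos H₀ = −tan φ · tan δ = −tan(-3.2°) × tan(+9.974°) = 0.0098, so H₀ = 1.5610 rad = 89.44°.
Daylight = 2H₀/(2π) × 44.20 h = (1.5610/π) × 44.20 = 21.96 h.

21.96 h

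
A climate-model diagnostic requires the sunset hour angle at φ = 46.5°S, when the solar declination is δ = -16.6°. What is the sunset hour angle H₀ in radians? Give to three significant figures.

H₀ = 1.89 rad

cos H₀ = −tan φ · tan δ = −tan(-46.5°) × tan(-16.600°) = -0.3141, so H₀ = 1.8904 rad = 108.31°.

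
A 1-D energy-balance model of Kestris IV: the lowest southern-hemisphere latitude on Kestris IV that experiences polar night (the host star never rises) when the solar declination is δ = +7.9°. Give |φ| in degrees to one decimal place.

Polar night requires cos H₀ = −tan φ tan δ ≥ 1, i.e. tan φ tan δ ≤ −1.
The boundary is |tan φ| · |tan δ| = 1, so |φ| = 90° − |δ| = 90° − 7.9° = 82.1° in the southern hemisphere.

|φ| = 82.1°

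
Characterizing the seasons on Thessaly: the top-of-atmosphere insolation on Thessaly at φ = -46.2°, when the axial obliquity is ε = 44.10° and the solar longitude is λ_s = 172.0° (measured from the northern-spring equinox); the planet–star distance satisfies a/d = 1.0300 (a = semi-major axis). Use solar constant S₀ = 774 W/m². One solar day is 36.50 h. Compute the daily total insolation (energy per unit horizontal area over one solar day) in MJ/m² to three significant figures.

20.0 MJ/m²

Solar declination: sin δ = sin ε · sin λ_s = sin 44.10° × sin 172.0° = 0.09685, so δ = +5.558°.
cos H₀ = −tan(-46.2°) tan(+5.558°) = 0.1015, H₀ = 1.4691 rad.
Bracket: H₀ sin φ sin δ + cos φ cos δ sin H₀ = 1.4691×-0.72176×0.09685 + 0.69214×0.99530×0.99484 = -0.102694 + 0.685332 = 0.582638.
Inverse-square distance factor (a/d)² = 1.0300² = 1.060900.
Q̄ = (S₀/π) × 1.060900 × [bracket] = (774/π) × 1.060900 × 0.582638 = 152.29 W/m².
Daily total = Q̄ × 36.50 h × 3600 s/h = 152.29 × 36.50 × 3600 / 10⁶ = 20.01 MJ/m².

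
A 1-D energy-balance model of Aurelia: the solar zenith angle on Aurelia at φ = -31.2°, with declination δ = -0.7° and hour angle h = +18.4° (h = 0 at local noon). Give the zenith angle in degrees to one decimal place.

θ_z = 35.1°

cos θ_z = sin φ sin δ + cos φ cos δ cos h = 0.006329 + 0.811574 = 0.817903.
θ_z = arccos(0.817903) = 35.1°.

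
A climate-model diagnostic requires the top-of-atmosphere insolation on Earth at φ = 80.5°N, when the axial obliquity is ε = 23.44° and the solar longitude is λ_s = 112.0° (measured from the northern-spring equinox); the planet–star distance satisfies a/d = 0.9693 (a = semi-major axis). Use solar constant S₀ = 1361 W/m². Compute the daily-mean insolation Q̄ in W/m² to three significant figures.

Solar declination: sin δ = sin ε · sin λ_s = sin 23.44° × sin 112.0° = 0.36882, so δ = +21.643°.
cos H₀ = −tan(+80.5°) tan(+21.643°) = -2.3712 ≤ −1 ⇒ polar day, H₀ = π.
Bracket: H₀ sin φ sin δ + cos φ cos δ sin H₀ = 3.1416×0.98629×0.36882 + 0.16505×0.92950×0.00000 = 1.142799 + 0.000000 = 1.142799.
Inverse-square distance factor (a/d)² = 0.9693² = 0.939542.
Q̄ = (S₀/π) × 0.939542 × [bracket] = (1361/π) × 0.939542 × 1.142799 = 465.2 W/m².

Q̄ ≈ 465 W/m²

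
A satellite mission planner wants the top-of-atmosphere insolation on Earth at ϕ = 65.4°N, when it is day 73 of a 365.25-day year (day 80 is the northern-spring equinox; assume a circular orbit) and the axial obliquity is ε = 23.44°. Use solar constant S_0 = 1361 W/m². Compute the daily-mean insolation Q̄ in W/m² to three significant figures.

Q̄ ≈ 152 W/m²

Solar longitude: L_s = 360° × (73 − 80)/365.25 = -6.899°, i.e. -6.899° + 360° = 353.101°.
sin δ = sin 23.44° × sin 353.101° = -0.04778, so δ = -2.739°.
cos h₀ = −tan(+65.4°) tan(-2.739°) = 0.1045, h₀ = 1.4661 rad.
Bracket: h₀ sin ϕ sin δ + cos ϕ cos δ sin h₀ = 1.4661×0.90924×-0.04778 + 0.41628×0.99886×0.99453 = -0.063692 + 0.413531 = 0.349839.
Q̄ = (S_0/π) × [bracket] = (1361/π) × 0.349839 = 151.6 W/m².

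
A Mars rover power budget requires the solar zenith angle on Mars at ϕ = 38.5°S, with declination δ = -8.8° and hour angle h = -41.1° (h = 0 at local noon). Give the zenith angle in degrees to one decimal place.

θ_z = 47.3°

cos θ_z = sin ϕ sin δ + cos ϕ cos δ cos h = 0.095236 + 0.582803 = 0.678039.
θ_z = arccos(0.678039) = 47.3°.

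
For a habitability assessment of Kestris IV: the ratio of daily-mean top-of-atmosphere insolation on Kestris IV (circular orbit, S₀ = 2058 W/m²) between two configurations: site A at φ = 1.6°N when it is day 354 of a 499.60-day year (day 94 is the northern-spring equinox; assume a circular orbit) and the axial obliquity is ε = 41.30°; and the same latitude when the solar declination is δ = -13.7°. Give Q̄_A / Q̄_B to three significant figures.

Q̄_A / Q̄_B ≈ 1.03

— Configuration A (φ=+1.6°):
Solar longitude: λ_s = 360° × (354 − 94)/499.60 = 187.350°.
sin δ = sin 41.30° × sin 187.350° = -0.08443, so δ = -4.843°.
cos H₀ = −tan(+1.6°) tan(-4.843°) = 0.0024, H₀ = 1.5684 rad.
Bracket: H₀ sin φ sin δ + cos φ cos δ sin H₀ = 1.5684×0.02792×-0.08443 + 0.99961×0.99643×1.00000 = -0.003697 + 0.996041 = 0.992344.
Q̄ = (S₀/π) × [bracket] = (2058/π) × 0.992344 = 650.07 W/m².
— Configuration B (φ=+1.6°):
cos H₀ = −tan(+1.6°) tan(-13.700°) = 0.0068, H₀ = 1.5640 rad.
Bracket: H₀ sin φ sin δ + cos φ cos δ sin H₀ = 1.5640×0.02792×-0.23684 + 0.99961×0.97155×0.99998 = -0.010342 + 0.971152 = 0.960810.
Q̄ = (S₀/π) × [bracket] = (2058/π) × 0.960810 = 629.41 W/m².
Ratio Q̄_A / Q̄_B = 650.07 / 629.41 = 1.033.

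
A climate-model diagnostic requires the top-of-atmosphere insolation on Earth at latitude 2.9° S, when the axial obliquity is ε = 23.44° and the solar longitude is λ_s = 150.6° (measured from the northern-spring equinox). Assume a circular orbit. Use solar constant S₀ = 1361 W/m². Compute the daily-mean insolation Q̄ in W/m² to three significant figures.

Solar declination: sin δ = sin ε · sin λ_s = sin 23.44° × sin 150.6° = 0.19528, so δ = +11.261°.
cos H₀ = −tan(-2.9°) tan(+11.261°) = 0.0101, H₀ = 1.5607 rad.
Bracket: H₀ sin φ sin δ + cos φ cos δ sin H₀ = 1.5607×-0.05059×0.19528 + 0.99872×0.98075×0.99995 = -0.015418 + 0.979446 = 0.964028.
Q̄ = (S₀/π) × [bracket] = (1361/π) × 0.964028 = 417.6 W/m².

Q̄ ≈ 418 W/m²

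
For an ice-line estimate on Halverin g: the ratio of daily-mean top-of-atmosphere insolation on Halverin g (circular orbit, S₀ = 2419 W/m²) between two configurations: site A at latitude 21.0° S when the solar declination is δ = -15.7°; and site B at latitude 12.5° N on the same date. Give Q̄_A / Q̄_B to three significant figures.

— Configuration A (φ=-21.0°):
cos H₀ = −tan(-21.0°) tan(-15.700°) = -0.1079, H₀ = 1.6789 rad.
Bracket: H₀ sin φ sin δ + cos φ cos δ sin H₀ = 1.6789×-0.35837×-0.27060 + 0.93358×0.96269×0.99416 = 0.162811 + 0.893499 = 1.056310.
Q̄ = (S₀/π) × [bracket] = (2419/π) × 1.056310 = 813.35 W/m².
— Configuration B (φ=+12.5°):
cos H₀ = −tan(+12.5°) tan(-15.700°) = 0.0623, H₀ = 1.5084 rad.
Bracket: H₀ sin φ sin δ + cos φ cos δ sin H₀ = 1.5084×0.21644×-0.27060 + 0.97630×0.96269×0.99806 = -0.088345 + 0.938051 = 0.849706.
Q̄ = (S₀/π) × [bracket] = (2419/π) × 0.849706 = 654.27 W/m².
Ratio Q̄_A / Q̄_B = 813.35 / 654.27 = 1.243.

Q̄_A / Q̄_B ≈ 1.24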